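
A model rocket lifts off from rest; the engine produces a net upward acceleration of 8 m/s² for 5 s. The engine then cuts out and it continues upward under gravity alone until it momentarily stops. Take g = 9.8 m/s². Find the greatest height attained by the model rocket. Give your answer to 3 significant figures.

Phase 1 (powered ascent): v₀ = 0 m/s, a = 8 m/s².
v = v₀ + at = 0 + (8)(5) = 40.0 m/s
Δx = v₀t + ½at² = 0·5 + 0.5·8·5² = 100 m

Phase 2 (coasting upward): v₀ = 40.0 m/s, a = -9.8 m/s².
v = v₀ + at → t = (0 − 40.0) / -9.8 = 4.08 s
v² = v₀² + 2aΔx → Δx = (0² − 40.0²)/(2·-9.8) = 81.6 m
Maximum height = 100 + 81.6 = 182 m

182 m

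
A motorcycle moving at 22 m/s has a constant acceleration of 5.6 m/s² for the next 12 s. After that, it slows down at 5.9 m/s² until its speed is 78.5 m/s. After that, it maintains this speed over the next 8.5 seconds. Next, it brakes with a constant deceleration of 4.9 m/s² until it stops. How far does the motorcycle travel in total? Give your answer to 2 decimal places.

2115.32 m

Phase 1 (accelerating): v₀ = 22.0 m/s, a = 5.6 m/s².
v = v₀ + at = 22.0 + (5.6)(12) = 89.2 m/s
Δx = v₀t + ½at² = 22.0·12 + 0.5·5.6·12² = 667 m

Phase 2 (decelerating): v₀ = 89.2 m/s, a = -5.9 m/s².
v = v₀ + at → t = (78.5 − 89.2) / -5.9 = 1.81 s
v² = v₀² + 2aΔx → Δx = (78.5² − 89.2²)/(2·-5.9) = 152 m

Phase 3 (constant speed): v₀ = 78.5 m/s, a = 0 m/s².
v = v₀ + at = 78.5 + (0)(8.5) = 78.5 m/s
Δx = v₀t + ½at² = 78.5·8.5 + 0.5·0·8.5² = 667 m

Phase 4 (decelerating): v₀ = 78.5 m/s, a = -4.9 m/s².
v = v₀ + at → t = (0 − 78.5) / -4.9 = 16.0 s
v² = v₀² + 2aΔx → Δx = (0² − 78.5²)/(2·-4.9) = 629 m
Total distance = 667 + 152 + 667 + 629 = 2120 m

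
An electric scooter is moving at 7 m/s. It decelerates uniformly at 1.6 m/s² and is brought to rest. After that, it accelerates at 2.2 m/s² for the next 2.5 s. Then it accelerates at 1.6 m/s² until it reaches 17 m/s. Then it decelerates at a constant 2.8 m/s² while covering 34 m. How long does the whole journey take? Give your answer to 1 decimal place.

16.6 s

Phase 1 (decelerating): v₀ = 7.00 m/s, a = -1.6 m/s².
v = v₀ + at → t = (0 − 7.00) / -1.6 = 4.38 s
v² = v₀² + 2aΔx → Δx = (0² − 7.00²)/(2·-1.6) = 15.3 m

Phase 2 (accelerating): v₀ = 0 m/s, a = 2.2 m/s².
v = v₀ + at = 0 + (2.2)(2.5) = 5.50 m/s
Δx = v₀t + ½at² = 0·2.5 + 0.5·2.2·2.5² = 6.88 m

Phase 3 (accelerating): v₀ = 5.50 m/s, a = 1.6 m/s².
v = v₀ + at → t = (17 − 5.50) / 1.6 = 7.19 s
v² = v₀² + 2aΔx → Δx = (17² − 5.50²)/(2·1.6) = 80.9 m

Phase 4 (decelerating): v₀ = 17.0 m/s, a = -2.8 m/s².
v² = v₀² + 2aΔx = 17.0² + 2·-2.8·34 = 98.6 → v = 9.93 m/s
t = (v − v₀)/a = (9.93 − 17.0)/-2.8 = 2.53 s
Total time = 4.38 + 2.50 + 7.19 + 2.53 = 16.6 s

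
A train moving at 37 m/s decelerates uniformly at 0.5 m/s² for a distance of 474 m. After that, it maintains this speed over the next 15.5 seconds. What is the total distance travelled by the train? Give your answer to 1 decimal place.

Phase 1 (decelerating): v₀ = 37.0 m/s, a = -0.5 m/s².
v² = v₀² + 2aΔx = 37.0² + 2·-0.5·474 = 895 → v = 29.9 m/s
t = (v − v₀)/a = (29.9 − 37.0)/-0.5 = 14.2 s

Phase 2 (constant speed): v₀ = 29.9 m/s, a = 0 m/s².
v = v₀ + at = 29.9 + (0)(15.5) = 29.9 m/s
Δx = v₀t + ½at² = 29.9·15.5 + 0.5·0·15.5² = 464 m
Total distance = 474 + 464 = 938 m

937.7 m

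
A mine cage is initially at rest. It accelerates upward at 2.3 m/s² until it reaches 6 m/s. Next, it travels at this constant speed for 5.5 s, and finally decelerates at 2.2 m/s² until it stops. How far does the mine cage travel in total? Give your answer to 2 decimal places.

49.01 m

Phase 1 (accelerating): v₀ = 0 m/s, a = 2.3 m/s².
v = v₀ + at → t = (6 − 0) / 2.3 = 2.61 s
v² = v₀² + 2aΔx → Δx = (6² − 0²)/(2·2.3) = 7.83 m

Phase 2 (constant speed): v₀ = 6.00 m/s, a = 0 m/s².
v = v₀ + at = 6.00 + (0)(5.5) = 6.00 m/s
Δx = v₀t + ½at² = 6.00·5.5 + 0.5·0·5.5² = 33.0 m

Phase 3 (decelerating): v₀ = 6.00 m/s, a = -2.2 m/s².
v = v₀ + at → t = (0 − 6.00) / -2.2 = 2.73 s
v² = v₀² + 2aΔx → Δx = (0² − 6.00²)/(2·-2.2) = 8.18 m
Total distance = 7.83 + 33.0 + 8.18 = 49.0 m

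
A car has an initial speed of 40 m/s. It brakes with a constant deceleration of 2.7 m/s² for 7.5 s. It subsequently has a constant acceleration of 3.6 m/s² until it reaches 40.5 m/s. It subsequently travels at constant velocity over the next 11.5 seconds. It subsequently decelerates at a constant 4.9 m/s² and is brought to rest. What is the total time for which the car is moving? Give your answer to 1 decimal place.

Phase 1 (decelerating): v₀ = 40.0 m/s, a = -2.7 m/s².
v = v₀ + at = 40.0 + (-2.7)(7.5) = 19.8 m/s
Δx = v₀t + ½at² = 40.0·7.5 + 0.5·-2.7·7.5² = 224 m

Phase 2 (accelerating): v₀ = 19.8 m/s, a = 3.6 m/s².
v = v₀ + at → t = (40.5 − 19.8) / 3.6 = 5.76 s
v² = v₀² + 2aΔx → Δx = (40.5² − 19.8²)/(2·3.6) = 174 m

Phase 3 (constant speed): v₀ = 40.5 m/s, a = 0 m/s².
v = v₀ + at = 40.5 + (0)(11.5) = 40.5 m/s
Δx = v₀t + ½at² = 40.5·11.5 + 0.5·0·11.5² = 466 m

Phase 4 (decelerating): v₀ = 40.5 m/s, a = -4.9 m/s².
v = v₀ + at → t = (0 − 40.5) / -4.9 = 8.27 s
v² = v₀² + 2aΔx → Δx = (0² − 40.5²)/(2·-4.9) = 167 m
Total time = 7.50 + 5.76 + 11.5 + 8.27 = 33.0 s

33.0 s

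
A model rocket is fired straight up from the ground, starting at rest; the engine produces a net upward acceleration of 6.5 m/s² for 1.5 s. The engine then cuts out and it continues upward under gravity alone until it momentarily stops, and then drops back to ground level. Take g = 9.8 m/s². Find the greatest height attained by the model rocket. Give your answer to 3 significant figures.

12.2 m

Phase 1 (powered ascent): v₀ = 0 m/s, a = 6.5 m/s².
v = v₀ + at = 0 + (6.5)(1.5) = 9.75 m/s
Δx = v₀t + ½at² = 0·1.5 + 0.5·6.5·1.5² = 7.31 m

Phase 2 (coasting upward): v₀ = 9.75 m/s, a = -9.8 m/s².
v = v₀ + at → t = (0 − 9.75) / -9.8 = 0.995 s
v² = v₀² + 2aΔx → Δx = (0² − 9.75²)/(2·-9.8) = 4.85 m
Maximum height = 7.31 + 4.85 = 12.2 m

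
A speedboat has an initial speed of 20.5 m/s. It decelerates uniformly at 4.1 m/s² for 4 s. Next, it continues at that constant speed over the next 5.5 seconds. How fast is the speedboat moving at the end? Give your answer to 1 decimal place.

Phase 1 (decelerating): v₀ = 20.5 m/s, a = -4.1 m/s².
v = v₀ + at = 20.5 + (-4.1)(4) = 4.10 m/s
Δx = v₀t + ½at² = 20.5·4 + 0.5·-4.1·4² = 49.2 m

Phase 2 (constant speed): v₀ = 4.10 m/s, a = 0 m/s².
v = v₀ + at = 4.10 + (0)(5.5) = 4.10 m/s
Δx = v₀t + ½at² = 4.10·5.5 + 0.5·0·5.5² = 22.6 m
Final speed = 4.10 m/s

4.1 m/s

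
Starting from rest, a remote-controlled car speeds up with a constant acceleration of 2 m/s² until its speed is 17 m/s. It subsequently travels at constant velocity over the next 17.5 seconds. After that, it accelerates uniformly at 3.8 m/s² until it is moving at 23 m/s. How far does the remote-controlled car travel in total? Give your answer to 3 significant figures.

401 m

Phase 1 (accelerating): v₀ = 0 m/s, a = 2 m/s².
v = v₀ + at → t = (17 − 0) / 2 = 8.50 s
v² = v₀² + 2aΔx → Δx = (17² − 0²)/(2·2) = 72.2 m

Phase 2 (constant speed): v₀ = 17.0 m/s, a = 0 m/s².
v = v₀ + at = 17.0 + (0)(17.5) = 17.0 m/s
Δx = v₀t + ½at² = 17.0·17.5 + 0.5·0·17.5² = 298 m

Phase 3 (accelerating): v₀ = 17.0 m/s, a = 3.8 m/s².
v = v₀ + at → t = (23 − 17.0) / 3.8 = 1.58 s
v² = v₀² + 2aΔx → Δx = (23² − 17.0²)/(2·3.8) = 31.6 m
Total distance = 72.2 + 298 + 31.6 = 401 m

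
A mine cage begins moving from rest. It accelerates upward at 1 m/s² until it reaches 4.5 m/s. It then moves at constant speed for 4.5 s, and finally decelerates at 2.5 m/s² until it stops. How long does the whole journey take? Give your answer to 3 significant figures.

Phase 1 (accelerating): v₀ = 0 m/s, a = 1 m/s².
v = v₀ + at → t = (4.5 − 0) / 1 = 4.50 s
v² = v₀² + 2aΔx → Δx = (4.5² − 0²)/(2·1) = 10.1 m

Phase 2 (constant speed): v₀ = 4.50 m/s, a = 0 m/s².
v = v₀ + at = 4.50 + (0)(4.5) = 4.50 m/s
Δx = v₀t + ½at² = 4.50·4.5 + 0.5·0·4.5² = 20.2 m

Phase 3 (decelerating): v₀ = 4.50 m/s, a = -2.5 m/s².
v = v₀ + at → t = (0 − 4.50) / -2.5 = 1.80 s
v² = v₀² + 2aΔx → Δx = (0² − 4.50²)/(2·-2.5) = 4.05 m
Total time = 4.50 + 4.50 + 1.80 = 10.8 s

10.8 s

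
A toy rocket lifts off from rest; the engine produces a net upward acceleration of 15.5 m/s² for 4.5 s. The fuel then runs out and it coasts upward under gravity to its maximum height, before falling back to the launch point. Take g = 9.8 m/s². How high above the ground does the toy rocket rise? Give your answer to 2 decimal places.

405.15 m

Phase 1 (powered ascent): v₀ = 0 m/s, a = 15.5 m/s².
v = v₀ + at = 0 + (15.5)(4.5) = 69.8 m/s
Δx = v₀t + ½at² = 0·4.5 + 0.5·15.5·4.5² = 157 m

Phase 2 (coasting upward): v₀ = 69.8 m/s, a = -9.8 m/s².
v = v₀ + at → t = (0 − 69.8) / -9.8 = 7.12 s
v² = v₀² + 2aΔx → Δx = (0² − 69.8²)/(2·-9.8) = 248 m
Maximum height = 157 + 248 = 405 m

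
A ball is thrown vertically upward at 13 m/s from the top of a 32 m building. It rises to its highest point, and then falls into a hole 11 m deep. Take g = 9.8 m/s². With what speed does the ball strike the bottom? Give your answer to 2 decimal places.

31.81 m/s

Phase 1 (rising): v₀ = 13.0 m/s, a = -9.8 m/s².
v = v₀ + at → t = (0 − 13.0) / -9.8 = 1.33 s
v² = v₀² + 2aΔx → Δx = (0² − 13.0²)/(2·-9.8) = 8.62 m

Phase 2 (falling): v₀ = 0 m/s, a = -9.8 m/s².
Falls 51.6 m from rest: t = √(2·51.6/9.8) = 3.25 s; v = g·t = 31.8 m/s.
Final speed = 31.8 m/s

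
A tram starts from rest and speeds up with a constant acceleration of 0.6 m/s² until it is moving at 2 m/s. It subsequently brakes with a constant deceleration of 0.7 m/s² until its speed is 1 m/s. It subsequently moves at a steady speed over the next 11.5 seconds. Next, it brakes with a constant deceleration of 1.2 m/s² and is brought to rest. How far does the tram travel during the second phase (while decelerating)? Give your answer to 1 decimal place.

Phase 1 (accelerating): v₀ = 0 m/s, a = 0.6 m/s².
v = v₀ + at → t = (2 − 0) / 0.6 = 3.33 s
v² = v₀² + 2aΔx → Δx = (2² − 0²)/(2·0.6) = 3.33 m

Phase 2 (decelerating): v₀ = 2.00 m/s, a = -0.7 m/s².
v = v₀ + at → t = (1 − 2.00) / -0.7 = 1.43 s
v² = v₀² + 2aΔx → Δx = (1² − 2.00²)/(2·-0.7) = 2.14 m
Distance in phase 2 = 2.14 m

2.1 m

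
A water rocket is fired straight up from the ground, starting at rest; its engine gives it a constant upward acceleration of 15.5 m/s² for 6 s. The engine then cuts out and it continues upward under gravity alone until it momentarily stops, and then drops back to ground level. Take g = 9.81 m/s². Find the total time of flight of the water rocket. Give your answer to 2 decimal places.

27.59 s

Phase 1 (powered ascent): v₀ = 0 m/s, a = 15.5 m/s².
v = v₀ + at = 0 + (15.5)(6) = 93.0 m/s
Δx = v₀t + ½at² = 0·6 + 0.5·15.5·6² = 279 m

Phase 2 (coasting upward): v₀ = 93.0 m/s, a = -9.81 m/s².
v = v₀ + at → t = (0 − 93.0) / -9.81 = 9.48 s
v² = v₀² + 2aΔx → Δx = (0² − 93.0²)/(2·-9.81) = 441 m

Phase 3 (free fall): v₀ = 0 m/s, a = -9.81 m/s².
Falls 720 m from rest: t = √(2·720/9.81) = 12.1 s; v = g·t = 119 m/s.
Total time = 6.00 + 9.48 + 12.1 = 27.6 s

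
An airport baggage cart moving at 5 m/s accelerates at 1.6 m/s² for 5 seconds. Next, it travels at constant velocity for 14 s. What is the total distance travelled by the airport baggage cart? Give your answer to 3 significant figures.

227 m

Phase 1 (accelerating): v₀ = 5.00 m/s, a = 1.6 m/s².
v = v₀ + at = 5.00 + (1.6)(5) = 13.0 m/s
Δx = v₀t + ½at² = 5.00·5 + 0.5·1.6·5² = 45.0 m

Phase 2 (constant speed): v₀ = 13.0 m/s, a = 0 m/s².
v = v₀ + at = 13.0 + (0)(14) = 13.0 m/s
Δx = v₀t + ½at² = 13.0·14 + 0.5·0·14² = 182 m
Total distance = 45.0 + 182 = 227 m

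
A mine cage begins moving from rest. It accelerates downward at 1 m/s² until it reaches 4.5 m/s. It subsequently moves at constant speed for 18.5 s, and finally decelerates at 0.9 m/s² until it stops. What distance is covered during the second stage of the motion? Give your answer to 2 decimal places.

83.25 m

Phase 1 (accelerating): v₀ = 0 m/s, a = 1 m/s².
v = v₀ + at → t = (4.5 − 0) / 1 = 4.50 s
v² = v₀² + 2aΔx → Δx = (4.5² − 0²)/(2·1) = 10.1 m

Phase 2 (constant speed): v₀ = 4.50 m/s, a = 0 m/s².
v = v₀ + at = 4.50 + (0)(18.5) = 4.50 m/s
Δx = v₀t + ½at² = 4.50·18.5 + 0.5·0·18.5² = 83.2 m
Distance in phase 2 = 83.2 m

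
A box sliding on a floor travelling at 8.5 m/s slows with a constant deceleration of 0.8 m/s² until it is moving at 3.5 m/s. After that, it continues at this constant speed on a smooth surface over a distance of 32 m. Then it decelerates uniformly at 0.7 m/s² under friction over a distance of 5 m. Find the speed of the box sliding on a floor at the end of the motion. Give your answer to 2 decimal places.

Phase 1 (decelerating): v₀ = 8.50 m/s, a = -0.8 m/s².
v = v₀ + at → t = (3.5 − 8.50) / -0.8 = 6.25 s
v² = v₀² + 2aΔx → Δx = (3.5² − 8.50²)/(2·-0.8) = 37.5 m

Phase 2 (constant speed): v₀ = 3.50 m/s, a = 0 m/s².
Constant speed: t = d/v = 32/3.50 = 9.14 s

Phase 3 (decelerating): v₀ = 3.50 m/s, a = -0.7 m/s².
v² = v₀² + 2aΔx = 3.50² + 2·-0.7·5 = 5.25 → v = 2.29 m/s
t = (v − v₀)/a = (2.29 − 3.50)/-0.7 = 1.73 s
Final speed = 2.29 m/s

2.29 m/s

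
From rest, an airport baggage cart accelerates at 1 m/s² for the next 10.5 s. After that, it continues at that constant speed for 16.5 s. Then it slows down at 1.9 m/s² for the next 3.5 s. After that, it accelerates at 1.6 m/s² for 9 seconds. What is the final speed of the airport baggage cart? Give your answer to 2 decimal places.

Phase 1 (accelerating): v₀ = 0 m/s, a = 1 m/s².
v = v₀ + at = 0 + (1)(10.5) = 10.5 m/s
Δx = v₀t + ½at² = 0·10.5 + 0.5·1·10.5² = 55.1 m

Phase 2 (constant speed): v₀ = 10.5 m/s, a = 0 m/s².
v = v₀ + at = 10.5 + (0)(16.5) = 10.5 m/s
Δx = v₀t + ½at² = 10.5·16.5 + 0.5·0·16.5² = 173 m

Phase 3 (decelerating): v₀ = 10.5 m/s, a = -1.9 m/s².
v = v₀ + at = 10.5 + (-1.9)(3.5) = 3.85 m/s
Δx = v₀t + ½at² = 10.5·3.5 + 0.5·-1.9·3.5² = 25.1 m

Phase 4 (accelerating): v₀ = 3.85 m/s, a = 1.6 m/s².
v = v₀ + at = 3.85 + (1.6)(9) = 18.2 m/s
Δx = v₀t + ½at² = 3.85·9 + 0.5·1.6·9² = 99.5 m
Final speed = 18.2 m/s

18.25 m/s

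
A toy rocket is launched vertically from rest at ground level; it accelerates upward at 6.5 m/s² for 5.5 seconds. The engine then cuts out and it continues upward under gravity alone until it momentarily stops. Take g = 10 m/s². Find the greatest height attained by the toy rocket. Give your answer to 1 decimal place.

Phase 1 (powered ascent): v₀ = 0 m/s, a = 6.5 m/s².
v = v₀ + at = 0 + (6.5)(5.5) = 35.8 m/s
Δx = v₀t + ½at² = 0·5.5 + 0.5·6.5·5.5² = 98.3 m

Phase 2 (coasting upward): v₀ = 35.8 m/s, a = -10 m/s².
v = v₀ + at → t = (0 − 35.8) / -10 = 3.58 s
v² = v₀² + 2aΔx → Δx = (0² − 35.8²)/(2·-10) = 63.9 m
Maximum height = 98.3 + 63.9 = 162 m

162.2 m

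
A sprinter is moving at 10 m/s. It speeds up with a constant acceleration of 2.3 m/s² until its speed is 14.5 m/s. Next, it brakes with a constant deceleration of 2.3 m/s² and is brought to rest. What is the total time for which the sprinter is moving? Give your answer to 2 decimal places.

Phase 1 (accelerating): v₀ = 10.0 m/s, a = 2.3 m/s².
v = v₀ + at → t = (14.5 − 10.0) / 2.3 = 1.96 s
v² = v₀² + 2aΔx → Δx = (14.5² − 10.0²)/(2·2.3) = 24.0 m

Phase 2 (decelerating): v₀ = 14.5 m/s, a = -2.3 m/s².
v = v₀ + at → t = (0 − 14.5) / -2.3 = 6.30 s
v² = v₀² + 2aΔx → Δx = (0² − 14.5²)/(2·-2.3) = 45.7 m
Total time = 1.96 + 6.30 = 8.26 s

8.26 s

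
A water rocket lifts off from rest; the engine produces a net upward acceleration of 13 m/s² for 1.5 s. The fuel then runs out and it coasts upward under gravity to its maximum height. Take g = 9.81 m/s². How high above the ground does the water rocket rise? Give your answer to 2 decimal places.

34.01 m

Phase 1 (powered ascent): v₀ = 0 m/s, a = 13 m/s².
v = v₀ + at = 0 + (13)(1.5) = 19.5 m/s
Δx = v₀t + ½at² = 0·1.5 + 0.5·13·1.5² = 14.6 m

Phase 2 (coasting upward): v₀ = 19.5 m/s, a = -9.81 m/s².
v = v₀ + at → t = (0 − 19.5) / -9.81 = 1.99 s
v² = v₀² + 2aΔx → Δx = (0² − 19.5²)/(2·-9.81) = 19.4 m
Maximum height = 14.6 + 19.4 = 34.0 m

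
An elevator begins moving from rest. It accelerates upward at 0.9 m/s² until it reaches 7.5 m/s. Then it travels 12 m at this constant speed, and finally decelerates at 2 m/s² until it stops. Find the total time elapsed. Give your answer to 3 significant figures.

13.7 s

Phase 1 (accelerating): v₀ = 0 m/s, a = 0.9 m/s².
v = v₀ + at → t = (7.5 − 0) / 0.9 = 8.33 s
v² = v₀² + 2aΔx → Δx = (7.5² − 0²)/(2·0.9) = 31.2 m

Phase 2 (constant speed): v₀ = 7.50 m/s, a = 0 m/s².
Constant speed: t = d/v = 12/7.50 = 1.60 s

Phase 3 (decelerating): v₀ = 7.50 m/s, a = -2 m/s².
v = v₀ + at → t = (0 − 7.50) / -2 = 3.75 s
v² = v₀² + 2aΔx → Δx = (0² − 7.50²)/(2·-2) = 14.1 m
Total time = 8.33 + 1.60 + 3.75 = 13.7 s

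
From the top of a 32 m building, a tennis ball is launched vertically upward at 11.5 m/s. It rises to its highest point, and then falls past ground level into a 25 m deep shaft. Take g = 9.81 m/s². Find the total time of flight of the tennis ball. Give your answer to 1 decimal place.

Phase 1 (rising): v₀ = 11.5 m/s, a = -9.81 m/s².
v = v₀ + at → t = (0 − 11.5) / -9.81 = 1.17 s
v² = v₀² + 2aΔx → Δx = (0² − 11.5²)/(2·-9.81) = 6.74 m

Phase 2 (falling): v₀ = 0 m/s, a = -9.81 m/s².
Falls 63.7 m from rest: t = √(2·63.7/9.81) = 3.60 s; v = g·t = 35.4 m/s.
Total time = 1.17 + 3.60 = 4.78 s

4.8 s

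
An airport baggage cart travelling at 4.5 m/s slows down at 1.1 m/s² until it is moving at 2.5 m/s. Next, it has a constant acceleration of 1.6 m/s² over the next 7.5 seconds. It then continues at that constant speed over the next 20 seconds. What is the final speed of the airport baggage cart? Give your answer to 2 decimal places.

14.50 m/s

Phase 1 (decelerating): v₀ = 4.50 m/s, a = -1.1 m/s².
v = v₀ + at → t = (2.5 − 4.50) / -1.1 = 1.82 s
v² = v₀² + 2aΔx → Δx = (2.5² − 4.50²)/(2·-1.1) = 6.36 m

Phase 2 (accelerating): v₀ = 2.50 m/s, a = 1.6 m/s².
v = v₀ + at = 2.50 + (1.6)(7.5) = 14.5 m/s
Δx = v₀t + ½at² = 2.50·7.5 + 0.5·1.6·7.5² = 63.8 m

Phase 3 (constant speed): v₀ = 14.5 m/s, a = 0 m/s².
v = v₀ + at = 14.5 + (0)(20) = 14.5 m/s
Δx = v₀t + ½at² = 14.5·20 + 0.5·0·20² = 290 m
Final speed = 14.5 m/s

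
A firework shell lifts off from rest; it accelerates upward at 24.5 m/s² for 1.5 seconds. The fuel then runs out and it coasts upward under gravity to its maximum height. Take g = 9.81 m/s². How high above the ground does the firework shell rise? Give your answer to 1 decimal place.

96.4 m

Phase 1 (powered ascent): v₀ = 0 m/s, a = 24.5 m/s².
v = v₀ + at = 0 + (24.5)(1.5) = 36.8 m/s
Δx = v₀t + ½at² = 0·1.5 + 0.5·24.5·1.5² = 27.6 m

Phase 2 (coasting upward): v₀ = 36.8 m/s, a = -9.81 m/s².
v = v₀ + at → t = (0 − 36.8) / -9.81 = 3.75 s
v² = v₀² + 2aΔx → Δx = (0² − 36.8²)/(2·-9.81) = 68.8 m
Maximum height = 27.6 + 68.8 = 96.4 m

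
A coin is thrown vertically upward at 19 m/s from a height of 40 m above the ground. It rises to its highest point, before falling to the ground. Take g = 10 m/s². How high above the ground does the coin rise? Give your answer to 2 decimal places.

Phase 1 (rising): v₀ = 19.0 m/s, a = -10 m/s².
v = v₀ + at → t = (0 − 19.0) / -10 = 1.90 s
v² = v₀² + 2aΔx → Δx = (0² − 19.0²)/(2·-10) = 18.1 m
Maximum height = 40 + 18.1 = 58.0 m

58.05 m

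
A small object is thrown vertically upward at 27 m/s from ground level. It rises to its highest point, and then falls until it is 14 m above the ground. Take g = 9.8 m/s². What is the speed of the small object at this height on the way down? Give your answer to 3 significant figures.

Phase 1 (rising): v₀ = 27.0 m/s, a = -9.8 m/s².
v = v₀ + at → t = (0 − 27.0) / -9.8 = 2.76 s
v² = v₀² + 2aΔx → Δx = (0² − 27.0²)/(2·-9.8) = 37.2 m

Phase 2 (falling): v₀ = 0 m/s, a = -9.8 m/s².
Falls 23.2 m from rest: t = √(2·23.2/9.8) = 2.18 s; v = g·t = 21.3 m/s.
Final speed = 21.3 m/s

21.3 m/s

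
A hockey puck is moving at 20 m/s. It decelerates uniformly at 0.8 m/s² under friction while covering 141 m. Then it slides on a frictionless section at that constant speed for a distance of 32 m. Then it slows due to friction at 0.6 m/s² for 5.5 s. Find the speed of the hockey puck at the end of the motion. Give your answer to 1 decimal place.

Phase 1 (decelerating): v₀ = 20.0 m/s, a = -0.8 m/s².
v² = v₀² + 2aΔx = 20.0² + 2·-0.8·141 = 174 → v = 13.2 m/s
t = (v − v₀)/a = (13.2 − 20.0)/-0.8 = 8.49 s

Phase 2 (constant speed): v₀ = 13.2 m/s, a = 0 m/s².
Constant speed: t = d/v = 32/13.2 = 2.42 s

Phase 3 (decelerating): v₀ = 13.2 m/s, a = -0.6 m/s².
v = v₀ + at = 13.2 + (-0.6)(5.5) = 9.91 m/s
Δx = v₀t + ½at² = 13.2·5.5 + 0.5·-0.6·5.5² = 63.6 m
Final speed = 9.91 m/s

9.9 m/s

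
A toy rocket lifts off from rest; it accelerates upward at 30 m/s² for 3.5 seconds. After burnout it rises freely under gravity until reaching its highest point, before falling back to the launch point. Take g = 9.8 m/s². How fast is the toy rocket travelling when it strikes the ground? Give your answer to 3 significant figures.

121 m/s

Phase 1 (powered ascent): v₀ = 0 m/s, a = 30 m/s².
v = v₀ + at = 0 + (30)(3.5) = 105 m/s
Δx = v₀t + ½at² = 0·3.5 + 0.5·30·3.5² = 184 m

Phase 2 (coasting upward): v₀ = 105 m/s, a = -9.8 m/s².
v = v₀ + at → t = (0 − 105) / -9.8 = 10.7 s
v² = v₀² + 2aΔx → Δx = (0² − 105²)/(2·-9.8) = 562 m

Phase 3 (free fall): v₀ = 0 m/s, a = -9.8 m/s².
Falls 746 m from rest: t = √(2·746/9.8) = 12.3 s; v = g·t = 121 m/s.
Impact speed = 121 m/s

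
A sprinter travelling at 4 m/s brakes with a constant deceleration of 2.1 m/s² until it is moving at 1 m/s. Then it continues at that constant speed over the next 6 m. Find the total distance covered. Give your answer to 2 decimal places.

Phase 1 (decelerating): v₀ = 4.00 m/s, a = -2.1 m/s².
v = v₀ + at → t = (1 − 4.00) / -2.1 = 1.43 s
v² = v₀² + 2aΔx → Δx = (1² − 4.00²)/(2·-2.1) = 3.57 m

Phase 2 (constant speed): v₀ = 1.00 m/s, a = 0 m/s².
Constant speed: t = d/v = 6/1.00 = 6.00 s
Total distance = 3.57 + 6.00 = 9.57 m

9.57 m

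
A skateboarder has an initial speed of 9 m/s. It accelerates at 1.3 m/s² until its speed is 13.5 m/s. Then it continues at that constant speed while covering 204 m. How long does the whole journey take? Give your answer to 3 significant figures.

18.6 s

Phase 1 (accelerating): v₀ = 9.00 m/s, a = 1.3 m/s².
v = v₀ + at → t = (13.5 − 9.00) / 1.3 = 3.46 s
v² = v₀² + 2aΔx → Δx = (13.5² − 9.00²)/(2·1.3) = 38.9 m

Phase 2 (constant speed): v₀ = 13.5 m/s, a = 0 m/s².
Constant speed: t = d/v = 204/13.5 = 15.1 s
Total time = 3.46 + 15.1 = 18.6 s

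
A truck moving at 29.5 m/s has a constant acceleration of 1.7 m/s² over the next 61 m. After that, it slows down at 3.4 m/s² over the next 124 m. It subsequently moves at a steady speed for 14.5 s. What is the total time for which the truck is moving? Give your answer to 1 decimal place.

21.6 s

Phase 1 (accelerating): v₀ = 29.5 m/s, a = 1.7 m/s².
v² = v₀² + 2aΔx = 29.5² + 2·1.7·61 = 1080 → v = 32.8 m/s
t = (v − v₀)/a = (32.8 − 29.5)/1.7 = 1.96 s

Phase 2 (decelerating): v₀ = 32.8 m/s, a = -3.4 m/s².
v² = v₀² + 2aΔx = 32.8² + 2·-3.4·124 = 234 → v = 15.3 m/s
t = (v − v₀)/a = (15.3 − 32.8)/-3.4 = 5.15 s

Phase 3 (constant speed): v₀ = 15.3 m/s, a = 0 m/s².
v = v₀ + at = 15.3 + (0)(14.5) = 15.3 m/s
Δx = v₀t + ½at² = 15.3·14.5 + 0.5·0·14.5² = 222 m
Total time = 1.96 + 5.15 + 14.5 = 21.6 s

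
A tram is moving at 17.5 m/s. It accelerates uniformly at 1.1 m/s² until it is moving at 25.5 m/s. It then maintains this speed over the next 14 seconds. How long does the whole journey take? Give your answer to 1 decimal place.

21.3 s

Phase 1 (accelerating): v₀ = 17.5 m/s, a = 1.1 m/s².
v = v₀ + at → t = (25.5 − 17.5) / 1.1 = 7.27 s
v² = v₀² + 2aΔx → Δx = (25.5² − 17.5²)/(2·1.1) = 156 m

Phase 2 (constant speed): v₀ = 25.5 m/s, a = 0 m/s².
v = v₀ + at = 25.5 + (0)(14) = 25.5 m/s
Δx = v₀t + ½at² = 25.5·14 + 0.5·0·14² = 357 m
Total time = 7.27 + 14.0 = 21.3 s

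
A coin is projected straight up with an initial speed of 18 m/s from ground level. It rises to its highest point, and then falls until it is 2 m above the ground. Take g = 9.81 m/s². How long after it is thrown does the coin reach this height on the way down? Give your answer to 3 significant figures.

Phase 1 (rising): v₀ = 18.0 m/s, a = -9.81 m/s².
v = v₀ + at → t = (0 − 18.0) / -9.81 = 1.83 s
v² = v₀² + 2aΔx → Δx = (0² − 18.0²)/(2·-9.81) = 16.5 m

Phase 2 (falling): v₀ = 0 m/s, a = -9.81 m/s².
Falls 14.5 m from rest: t = √(2·14.5/9.81) = 1.72 s; v = g·t = 16.9 m/s.
Total time = 1.83 + 1.72 = 3.56 s

3.56 s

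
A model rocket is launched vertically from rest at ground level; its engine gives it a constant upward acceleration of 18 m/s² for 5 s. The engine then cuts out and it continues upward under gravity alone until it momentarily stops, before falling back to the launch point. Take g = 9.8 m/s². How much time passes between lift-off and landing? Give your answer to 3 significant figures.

Phase 1 (powered ascent): v₀ = 0 m/s, a = 18 m/s².
v = v₀ + at = 0 + (18)(5) = 90.0 m/s
Δx = v₀t + ½at² = 0·5 + 0.5·18·5² = 225 m

Phase 2 (coasting upward): v₀ = 90.0 m/s, a = -9.8 m/s².
v = v₀ + at → t = (0 − 90.0) / -9.8 = 9.18 s
v² = v₀² + 2aΔx → Δx = (0² − 90.0²)/(2·-9.8) = 413 m

Phase 3 (free fall): v₀ = 0 m/s, a = -9.8 m/s².
Falls 638 m from rest: t = √(2·638/9.8) = 11.4 s; v = g·t = 112 m/s.
Total time = 5.00 + 9.18 + 11.4 = 25.6 s

25.6 s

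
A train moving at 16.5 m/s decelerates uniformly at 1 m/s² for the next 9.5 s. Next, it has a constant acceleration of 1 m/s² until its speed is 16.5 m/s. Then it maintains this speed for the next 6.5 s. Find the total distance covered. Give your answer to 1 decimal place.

330.5 m

Phase 1 (decelerating): v₀ = 16.5 m/s, a = -1 m/s².
v = v₀ + at = 16.5 + (-1)(9.5) = 7.00 m/s
Δx = v₀t + ½at² = 16.5·9.5 + 0.5·-1·9.5² = 112 m

Phase 2 (accelerating): v₀ = 7.00 m/s, a = 1 m/s².
v = v₀ + at → t = (16.5 − 7.00) / 1 = 9.50 s
v² = v₀² + 2aΔx → Δx = (16.5² − 7.00²)/(2·1) = 112 m

Phase 3 (constant speed): v₀ = 16.5 m/s, a = 0 m/s².
v = v₀ + at = 16.5 + (0)(6.5) = 16.5 m/s
Δx = v₀t + ½at² = 16.5·6.5 + 0.5·0·6.5² = 107 m
Total distance = 112 + 112 + 107 = 330 m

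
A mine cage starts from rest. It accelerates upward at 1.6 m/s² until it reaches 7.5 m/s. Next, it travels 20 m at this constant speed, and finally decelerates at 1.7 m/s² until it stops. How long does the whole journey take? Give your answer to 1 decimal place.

11.8 s

Phase 1 (accelerating): v₀ = 0 m/s, a = 1.6 m/s².
v = v₀ + at → t = (7.5 − 0) / 1.6 = 4.69 s
v² = v₀² + 2aΔx → Δx = (7.5² − 0²)/(2·1.6) = 17.6 m

Phase 2 (constant speed): v₀ = 7.50 m/s, a = 0 m/s².
Constant speed: t = d/v = 20/7.50 = 2.67 s

Phase 3 (decelerating): v₀ = 7.50 m/s, a = -1.7 m/s².
v = v₀ + at → t = (0 − 7.50) / -1.7 = 4.41 s
v² = v₀² + 2aΔx → Δx = (0² − 7.50²)/(2·-1.7) = 16.5 m
Total time = 4.69 + 2.67 + 4.41 = 11.8 s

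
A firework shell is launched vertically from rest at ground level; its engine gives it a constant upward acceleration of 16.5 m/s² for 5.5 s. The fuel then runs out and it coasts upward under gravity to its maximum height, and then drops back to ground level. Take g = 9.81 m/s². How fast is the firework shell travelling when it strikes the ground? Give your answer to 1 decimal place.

114.6 m/s

Phase 1 (powered ascent): v₀ = 0 m/s, a = 16.5 m/s².
v = v₀ + at = 0 + (16.5)(5.5) = 90.8 m/s
Δx = v₀t + ½at² = 0·5.5 + 0.5·16.5·5.5² = 250 m

Phase 2 (coasting upward): v₀ = 90.8 m/s, a = -9.81 m/s².
v = v₀ + at → t = (0 − 90.8) / -9.81 = 9.25 s
v² = v₀² + 2aΔx → Δx = (0² − 90.8²)/(2·-9.81) = 420 m

Phase 3 (free fall): v₀ = 0 m/s, a = -9.81 m/s².
Falls 669 m from rest: t = √(2·669/9.81) = 11.7 s; v = g·t = 115 m/s.
Impact speed = 115 m/s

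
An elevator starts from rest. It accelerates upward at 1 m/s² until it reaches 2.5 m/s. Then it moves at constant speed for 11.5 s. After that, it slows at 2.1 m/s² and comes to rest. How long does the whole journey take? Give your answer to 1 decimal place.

15.2 s

Phase 1 (accelerating): v₀ = 0 m/s, a = 1 m/s².
v = v₀ + at → t = (2.5 − 0) / 1 = 2.50 s
v² = v₀² + 2aΔx → Δx = (2.5² − 0²)/(2·1) = 3.12 m

Phase 2 (constant speed): v₀ = 2.50 m/s, a = 0 m/s².
v = v₀ + at = 2.50 + (0)(11.5) = 2.50 m/s
Δx = v₀t + ½at² = 2.50·11.5 + 0.5·0·11.5² = 28.8 m

Phase 3 (decelerating): v₀ = 2.50 m/s, a = -2.1 m/s².
v = v₀ + at → t = (0 − 2.50) / -2.1 = 1.19 s
v² = v₀² + 2aΔx → Δx = (0² − 2.50²)/(2·-2.1) = 1.49 m
Total time = 2.50 + 11.5 + 1.19 = 15.2 s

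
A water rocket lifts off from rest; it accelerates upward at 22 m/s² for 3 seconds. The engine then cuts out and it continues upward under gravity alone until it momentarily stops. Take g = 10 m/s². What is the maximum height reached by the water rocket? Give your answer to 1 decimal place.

Phase 1 (powered ascent): v₀ = 0 m/s, a = 22 m/s².
v = v₀ + at = 0 + (22)(3) = 66.0 m/s
Δx = v₀t + ½at² = 0·3 + 0.5·22·3² = 99.0 m

Phase 2 (coasting upward): v₀ = 66.0 m/s, a = -10 m/s².
v = v₀ + at → t = (0 − 66.0) / -10 = 6.60 s
v² = v₀² + 2aΔx → Δx = (0² − 66.0²)/(2·-10) = 218 m
Maximum height = 99.0 + 218 = 317 m

316.8 m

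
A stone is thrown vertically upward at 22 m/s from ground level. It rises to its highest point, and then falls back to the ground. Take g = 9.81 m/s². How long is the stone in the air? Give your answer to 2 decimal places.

4.49 s

Phase 1 (rising): v₀ = 22.0 m/s, a = -9.81 m/s².
v = v₀ + at → t = (0 − 22.0) / -9.81 = 2.24 s
v² = v₀² + 2aΔx → Δx = (0² − 22.0²)/(2·-9.81) = 24.7 m

Phase 2 (falling): v₀ = 0 m/s, a = -9.81 m/s².
Falls 24.7 m from rest: t = √(2·24.7/9.81) = 2.24 s; v = g·t = 22.0 m/s.
Total time = 2.24 + 2.24 = 4.49 s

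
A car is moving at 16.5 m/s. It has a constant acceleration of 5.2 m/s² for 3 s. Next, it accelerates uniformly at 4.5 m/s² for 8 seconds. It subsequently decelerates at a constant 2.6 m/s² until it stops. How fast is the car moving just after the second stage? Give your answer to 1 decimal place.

68.1 m/s

Phase 1 (accelerating): v₀ = 16.5 m/s, a = 5.2 m/s².
v = v₀ + at = 16.5 + (5.2)(3) = 32.1 m/s
Δx = v₀t + ½at² = 16.5·3 + 0.5·5.2·3² = 72.9 m

Phase 2 (accelerating): v₀ = 32.1 m/s, a = 4.5 m/s².
v = v₀ + at = 32.1 + (4.5)(8) = 68.1 m/s
Δx = v₀t + ½at² = 32.1·8 + 0.5·4.5·8² = 401 m
Speed at end of phase 2 = 68.1 m/s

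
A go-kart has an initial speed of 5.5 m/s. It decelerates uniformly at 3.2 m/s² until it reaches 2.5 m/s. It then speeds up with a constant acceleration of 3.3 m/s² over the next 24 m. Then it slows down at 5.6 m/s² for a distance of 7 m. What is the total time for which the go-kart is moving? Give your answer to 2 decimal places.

4.70 s

Phase 1 (decelerating): v₀ = 5.50 m/s, a = -3.2 m/s².
v = v₀ + at → t = (2.5 − 5.50) / -3.2 = 0.938 s
v² = v₀² + 2aΔx → Δx = (2.5² − 5.50²)/(2·-3.2) = 3.75 m

Phase 2 (accelerating): v₀ = 2.50 m/s, a = 3.3 m/s².
v² = v₀² + 2aΔx = 2.50² + 2·3.3·24 = 165 → v = 12.8 m/s
t = (v − v₀)/a = (12.8 − 2.50)/3.3 = 3.13 s

Phase 3 (decelerating): v₀ = 12.8 m/s, a = -5.6 m/s².
v² = v₀² + 2aΔx = 12.8² + 2·-5.6·7 = 86.2 → v = 9.29 m/s
t = (v − v₀)/a = (9.29 − 12.8)/-5.6 = 0.633 s
Total time = 0.938 + 3.13 + 0.633 = 4.70 s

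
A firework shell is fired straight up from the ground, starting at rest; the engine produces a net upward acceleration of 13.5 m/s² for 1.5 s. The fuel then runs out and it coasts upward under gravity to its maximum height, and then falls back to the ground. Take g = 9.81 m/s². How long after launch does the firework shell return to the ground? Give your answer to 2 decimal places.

6.28 s

Phase 1 (powered ascent): v₀ = 0 m/s, a = 13.5 m/s².
v = v₀ + at = 0 + (13.5)(1.5) = 20.2 m/s
Δx = v₀t + ½at² = 0·1.5 + 0.5·13.5·1.5² = 15.2 m

Phase 2 (coasting upward): v₀ = 20.2 m/s, a = -9.81 m/s².
v = v₀ + at → t = (0 − 20.2) / -9.81 = 2.06 s
v² = v₀² + 2aΔx → Δx = (0² − 20.2²)/(2·-9.81) = 20.9 m

Phase 3 (free fall): v₀ = 0 m/s, a = -9.81 m/s².
Falls 36.1 m from rest: t = √(2·36.1/9.81) = 2.71 s; v = g·t = 26.6 m/s.
Total time = 1.50 + 2.06 + 2.71 = 6.28 s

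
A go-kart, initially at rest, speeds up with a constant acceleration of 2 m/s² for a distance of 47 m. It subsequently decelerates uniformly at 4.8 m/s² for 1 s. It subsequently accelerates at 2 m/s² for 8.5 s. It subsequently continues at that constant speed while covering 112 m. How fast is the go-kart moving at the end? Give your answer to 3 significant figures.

Phase 1 (accelerating): v₀ = 0 m/s, a = 2 m/s².
v² = v₀² + 2aΔx = 0² + 2·2·47 = 188 → v = 13.7 m/s
t = (v − v₀)/a = (13.7 − 0)/2 = 6.86 s

Phase 2 (decelerating): v₀ = 13.7 m/s, a = -4.8 m/s².
v = v₀ + at = 13.7 + (-4.8)(1) = 8.91 m/s
Δx = v₀t + ½at² = 13.7·1 + 0.5·-4.8·1² = 11.3 m

Phase 3 (accelerating): v₀ = 8.91 m/s, a = 2 m/s².
v = v₀ + at = 8.91 + (2)(8.5) = 25.9 m/s
Δx = v₀t + ½at² = 8.91·8.5 + 0.5·2·8.5² = 148 m

Phase 4 (constant speed): v₀ = 25.9 m/s, a = 0 m/s².
Constant speed: t = d/v = 112/25.9 = 4.32 s
Final speed = 25.9 m/s

25.9 m/s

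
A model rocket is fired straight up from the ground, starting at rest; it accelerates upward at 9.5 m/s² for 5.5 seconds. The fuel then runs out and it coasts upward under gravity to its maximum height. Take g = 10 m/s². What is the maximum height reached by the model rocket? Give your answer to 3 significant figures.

Phase 1 (powered ascent): v₀ = 0 m/s, a = 9.5 m/s².
v = v₀ + at = 0 + (9.5)(5.5) = 52.2 m/s
Δx = v₀t + ½at² = 0·5.5 + 0.5·9.5·5.5² = 144 m

Phase 2 (coasting upward): v₀ = 52.2 m/s, a = -10 m/s².
v = v₀ + at → t = (0 − 52.2) / -10 = 5.22 s
v² = v₀² + 2aΔx → Δx = (0² − 52.2²)/(2·-10) = 137 m
Maximum height = 144 + 137 = 280 m

280 m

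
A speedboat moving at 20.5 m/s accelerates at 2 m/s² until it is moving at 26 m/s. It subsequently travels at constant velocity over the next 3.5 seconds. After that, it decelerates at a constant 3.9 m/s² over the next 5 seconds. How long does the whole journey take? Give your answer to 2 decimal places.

Phase 1 (accelerating): v₀ = 20.5 m/s, a = 2 m/s².
v = v₀ + at → t = (26 − 20.5) / 2 = 2.75 s
v² = v₀² + 2aΔx → Δx = (26² − 20.5²)/(2·2) = 63.9 m

Phase 2 (constant speed): v₀ = 26.0 m/s, a = 0 m/s².
v = v₀ + at = 26.0 + (0)(3.5) = 26.0 m/s
Δx = v₀t + ½at² = 26.0·3.5 + 0.5·0·3.5² = 91.0 m

Phase 3 (decelerating): v₀ = 26.0 m/s, a = -3.9 m/s².
v = v₀ + at = 26.0 + (-3.9)(5) = 6.50 m/s
Δx = v₀t + ½at² = 26.0·5 + 0.5·-3.9·5² = 81.2 m
Total time = 2.75 + 3.50 + 5.00 = 11.2 s

11.25 s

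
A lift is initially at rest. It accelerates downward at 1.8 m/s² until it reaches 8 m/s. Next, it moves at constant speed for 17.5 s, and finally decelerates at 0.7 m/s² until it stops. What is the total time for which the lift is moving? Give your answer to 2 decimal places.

Phase 1 (accelerating): v₀ = 0 m/s, a = 1.8 m/s².
v = v₀ + at → t = (8 − 0) / 1.8 = 4.44 s
v² = v₀² + 2aΔx → Δx = (8² − 0²)/(2·1.8) = 17.8 m

Phase 2 (constant speed): v₀ = 8.00 m/s, a = 0 m/s².
v = v₀ + at = 8.00 + (0)(17.5) = 8.00 m/s
Δx = v₀t + ½at² = 8.00·17.5 + 0.5·0·17.5² = 140 m

Phase 3 (decelerating): v₀ = 8.00 m/s, a = -0.7 m/s².
v = v₀ + at → t = (0 − 8.00) / -0.7 = 11.4 s
v² = v₀² + 2aΔx → Δx = (0² − 8.00²)/(2·-0.7) = 45.7 m
Total time = 4.44 + 17.5 + 11.4 = 33.4 s

33.37 s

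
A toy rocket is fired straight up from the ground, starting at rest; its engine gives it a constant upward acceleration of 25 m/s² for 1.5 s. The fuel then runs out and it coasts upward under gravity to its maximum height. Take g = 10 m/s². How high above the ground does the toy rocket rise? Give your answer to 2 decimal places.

98.44 m

Phase 1 (powered ascent): v₀ = 0 m/s, a = 25 m/s².
v = v₀ + at = 0 + (25)(1.5) = 37.5 m/s
Δx = v₀t + ½at² = 0·1.5 + 0.5·25·1.5² = 28.1 m

Phase 2 (coasting upward): v₀ = 37.5 m/s, a = -10 m/s².
v = v₀ + at → t = (0 − 37.5) / -10 = 3.75 s
v² = v₀² + 2aΔx → Δx = (0² − 37.5²)/(2·-10) = 70.3 m
Maximum height = 28.1 + 70.3 = 98.4 m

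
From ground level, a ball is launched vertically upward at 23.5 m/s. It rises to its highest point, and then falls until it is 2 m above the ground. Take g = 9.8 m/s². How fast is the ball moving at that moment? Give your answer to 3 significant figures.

22.7 m/s

Phase 1 (rising): v₀ = 23.5 m/s, a = -9.8 m/s².
v = v₀ + at → t = (0 − 23.5) / -9.8 = 2.40 s
v² = v₀² + 2aΔx → Δx = (0² − 23.5²)/(2·-9.8) = 28.2 m

Phase 2 (falling): v₀ = 0 m/s, a = -9.8 m/s².
Falls 26.2 m from rest: t = √(2·26.2/9.8) = 2.31 s; v = g·t = 22.7 m/s.
Final speed = 22.7 m/s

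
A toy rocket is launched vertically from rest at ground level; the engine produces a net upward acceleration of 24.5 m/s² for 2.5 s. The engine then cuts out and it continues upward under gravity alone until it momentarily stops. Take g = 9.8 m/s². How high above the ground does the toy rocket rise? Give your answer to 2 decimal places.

267.97 m

Phase 1 (powered ascent): v₀ = 0 m/s, a = 24.5 m/s².
v = v₀ + at = 0 + (24.5)(2.5) = 61.2 m/s
Δx = v₀t + ½at² = 0·2.5 + 0.5·24.5·2.5² = 76.6 m

Phase 2 (coasting upward): v₀ = 61.2 m/s, a = -9.8 m/s².
v = v₀ + at → t = (0 − 61.2) / -9.8 = 6.25 s
v² = v₀² + 2aΔx → Δx = (0² − 61.2²)/(2·-9.8) = 191 m
Maximum height = 76.6 + 191 = 268 m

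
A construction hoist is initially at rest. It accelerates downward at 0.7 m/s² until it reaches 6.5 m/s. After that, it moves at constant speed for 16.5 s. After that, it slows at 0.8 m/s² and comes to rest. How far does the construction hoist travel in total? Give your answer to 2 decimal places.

Phase 1 (accelerating): v₀ = 0 m/s, a = 0.7 m/s².
v = v₀ + at → t = (6.5 − 0) / 0.7 = 9.29 s
v² = v₀² + 2aΔx → Δx = (6.5² − 0²)/(2·0.7) = 30.2 m

Phase 2 (constant speed): v₀ = 6.50 m/s, a = 0 m/s².
v = v₀ + at = 6.50 + (0)(16.5) = 6.50 m/s
Δx = v₀t + ½at² = 6.50·16.5 + 0.5·0·16.5² = 107 m

Phase 3 (decelerating): v₀ = 6.50 m/s, a = -0.8 m/s².
v = v₀ + at → t = (0 − 6.50) / -0.8 = 8.12 s
v² = v₀² + 2aΔx → Δx = (0² − 6.50²)/(2·-0.8) = 26.4 m
Total distance = 30.2 + 107 + 26.4 = 164 m

163.83 m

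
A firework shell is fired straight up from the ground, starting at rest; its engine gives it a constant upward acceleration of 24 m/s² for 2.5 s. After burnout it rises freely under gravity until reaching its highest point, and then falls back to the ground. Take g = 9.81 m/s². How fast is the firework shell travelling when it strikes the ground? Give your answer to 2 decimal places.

Phase 1 (powered ascent): v₀ = 0 m/s, a = 24 m/s².
v = v₀ + at = 0 + (24)(2.5) = 60.0 m/s
Δx = v₀t + ½at² = 0·2.5 + 0.5·24·2.5² = 75.0 m

Phase 2 (coasting upward): v₀ = 60.0 m/s, a = -9.81 m/s².
v = v₀ + at → t = (0 − 60.0) / -9.81 = 6.12 s
v² = v₀² + 2aΔx → Δx = (0² − 60.0²)/(2·-9.81) = 183 m

Phase 3 (free fall): v₀ = 0 m/s, a = -9.81 m/s².
Falls 258 m from rest: t = √(2·258/9.81) = 7.26 s; v = g·t = 71.2 m/s.
Impact speed = 71.2 m/s

71.21 m/s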